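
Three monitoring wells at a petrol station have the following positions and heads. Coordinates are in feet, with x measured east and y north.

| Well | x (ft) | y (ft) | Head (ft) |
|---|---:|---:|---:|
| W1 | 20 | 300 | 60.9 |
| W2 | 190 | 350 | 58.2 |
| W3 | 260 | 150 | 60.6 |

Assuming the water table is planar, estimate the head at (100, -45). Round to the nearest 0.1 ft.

65.5 ft

Differences from W1: to W2 (Δx, Δy, Δh) = (170, 50, -2.7); to W3 = (240, -150, -0.3).
Determinant of the coordinate differences = 170·(-150) − 240·50 = -37500.
∂h/∂x = [(-2.7)·(-150) − (-0.3)·50] / -37500 = -0.01120
∂h/∂y = [170·(-0.3) − 240·(-2.7)] / -37500 = -0.01592
h(100, -45) = 60.9 + (-0.01120)·(80) + (-0.01592)·(-345) = 60.9 -0.896 +5.492 = 65.496 ft.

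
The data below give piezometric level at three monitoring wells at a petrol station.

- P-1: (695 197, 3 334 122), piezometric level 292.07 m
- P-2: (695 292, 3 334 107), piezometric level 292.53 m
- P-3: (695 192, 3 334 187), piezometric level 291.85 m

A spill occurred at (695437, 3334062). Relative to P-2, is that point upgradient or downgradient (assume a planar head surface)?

upgradient

Differences from P-1: to P-2 (Δx, Δy, Δh) = (95, -15, +0.46); to P-3 = (-5, 65, -0.22).
Determinant of the coordinate differences = 95·65 − (-5)·(-15) = 6100.
∂h/∂x = [(+0.46)·65 − (-0.22)·(-15)] / 6100 = +0.004361
∂h/∂y = [95·(-0.22) − (-5)·(+0.46)] / 6100 = -0.003049
Head at (695437, 3334062) = 292.07 + (+0.004361)·(240) + (-0.003049)·(-60) = 293.30 m.
That is higher than the 292.53 m at P-2, so the point is upgradient.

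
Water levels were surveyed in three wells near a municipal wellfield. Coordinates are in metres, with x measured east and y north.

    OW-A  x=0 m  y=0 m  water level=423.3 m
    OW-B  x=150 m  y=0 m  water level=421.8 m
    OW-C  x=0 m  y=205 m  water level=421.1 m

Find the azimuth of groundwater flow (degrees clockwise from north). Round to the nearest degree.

∂h/∂x = (421.8 − 423.3) / (150 − 0) = -0.01000
∂h/∂y = (421.1 − 423.3) / (205 − 0) = -0.01073
Flow direction (−∇h) has components (+0.01000 E, +0.01073 N).
Azimuth = atan2(E, N) = atan2(+0.01000, +0.01073) = 43.0° ≈ 043°.

043°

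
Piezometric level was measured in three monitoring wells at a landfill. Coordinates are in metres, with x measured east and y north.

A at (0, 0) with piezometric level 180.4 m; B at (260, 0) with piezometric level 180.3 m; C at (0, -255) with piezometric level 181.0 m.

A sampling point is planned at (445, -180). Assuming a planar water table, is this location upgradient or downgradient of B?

∂h/∂x = (180.3 − 180.4) / (260 − 0) = -0.0003846
∂h/∂y = (181.0 − 180.4) / (-255 − 0) = -0.002353
Head at (445, -180) = 180.4 + (-0.0003846)·(445) + (-0.002353)·(-180) = 180.65 m.
That is higher than the 180.3 m at B, so the point is upgradient.

upgradient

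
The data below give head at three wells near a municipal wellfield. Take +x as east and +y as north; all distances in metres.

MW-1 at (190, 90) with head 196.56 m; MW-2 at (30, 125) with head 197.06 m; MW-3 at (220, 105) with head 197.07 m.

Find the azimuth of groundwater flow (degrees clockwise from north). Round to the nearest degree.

186°

Differences from MW-1: to MW-2 (Δx, Δy, Δh) = (-160, 35, +0.50); to MW-3 = (30, 15, +0.51).
Determinant of the coordinate differences = (-160)·15 − 30·35 = -3450.
∂h/∂x = [(+0.50)·15 − (+0.51)·35] / -3450 = +0.003000
∂h/∂y = [(-160)·(+0.51) − 30·(+0.50)] / -3450 = +0.02800
Flow direction (−∇h) has components (-0.003000 E, -0.02800 N).
Azimuth = atan2(E, N) = atan2(-0.003000, -0.02800) = 186.1° ≈ 186°.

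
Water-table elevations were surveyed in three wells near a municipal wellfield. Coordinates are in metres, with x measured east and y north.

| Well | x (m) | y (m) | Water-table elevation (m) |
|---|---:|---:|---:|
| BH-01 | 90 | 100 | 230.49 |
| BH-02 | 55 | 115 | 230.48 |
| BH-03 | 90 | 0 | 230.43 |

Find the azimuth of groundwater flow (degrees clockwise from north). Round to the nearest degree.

With h = a·x + b·y + c and BH-01 as origin, the differences give:
  (-35)·a + 15·b = -0.01
  0·a + (-100)·b = -0.06
Eliminate b (×(-100) and ×15, subtract): 3500·a = 1.900 → a = ∂h/∂x = +0.0005429
Back-substitute: b = ∂h/∂y = +0.0006000.
Flow direction (−∇h) has components (-0.0005429 E, -0.0006000 N).
Azimuth = atan2(E, N) = atan2(-0.0005429, -0.0006000) = 222.1° ≈ 222°.

222°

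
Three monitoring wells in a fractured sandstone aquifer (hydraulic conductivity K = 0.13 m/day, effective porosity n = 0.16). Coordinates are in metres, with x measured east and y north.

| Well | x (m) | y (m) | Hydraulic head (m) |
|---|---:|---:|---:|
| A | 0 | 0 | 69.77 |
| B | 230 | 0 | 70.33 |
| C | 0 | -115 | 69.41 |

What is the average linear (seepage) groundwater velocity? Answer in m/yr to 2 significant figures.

1.2 m/yr

∂h/∂x = (70.33 − 69.77) / (230 − 0) = +0.002435
∂h/∂y = (69.41 − 69.77) / (-115 − 0) = +0.003130
|∇h| = √(0.002435² + 0.003130²) = 0.003966
Seepage velocity v = K·i/n = 0.13 × 0.003966 / 0.16 = 0.003222 m/day = 1.177 m/yr.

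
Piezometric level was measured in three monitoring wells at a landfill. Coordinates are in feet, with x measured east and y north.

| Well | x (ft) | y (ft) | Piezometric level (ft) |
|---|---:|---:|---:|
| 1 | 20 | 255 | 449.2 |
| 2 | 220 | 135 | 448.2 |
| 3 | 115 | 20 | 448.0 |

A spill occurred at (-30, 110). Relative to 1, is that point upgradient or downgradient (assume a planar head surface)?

Differences from 1: to 2 (Δx, Δy, Δh) = (200, -120, -1.0); to 3 = (95, -235, -1.2).
Determinant of the coordinate differences = 200·(-235) − 95·(-120) = -35600.
∂h/∂x = [(-1.0)·(-235) − (-1.2)·(-120)] / -35600 = -0.002556
∂h/∂y = [200·(-1.2) − 95·(-1.0)] / -35600 = +0.004073
Head at (-30, 110) = 449.2 + (-0.002556)·(-50) + (+0.004073)·(-145) = 448.74 ft.
That is lower than the 449.2 ft at 1, so the point is downgradient.

downgradient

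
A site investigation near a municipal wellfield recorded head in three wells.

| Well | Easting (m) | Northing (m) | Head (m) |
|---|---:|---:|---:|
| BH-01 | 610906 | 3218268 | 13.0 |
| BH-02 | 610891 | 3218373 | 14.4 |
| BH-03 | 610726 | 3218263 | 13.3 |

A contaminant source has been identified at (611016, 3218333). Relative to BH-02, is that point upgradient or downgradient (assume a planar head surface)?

downgradient

Differences from BH-01: to BH-02 (Δx, Δy, Δh) = (-15, 105, +1.4); to BH-03 = (-180, -5, +0.3).
Determinant of the coordinate differences = (-15)·(-5) − (-180)·105 = 18975.
∂h/∂x = [(+1.4)·(-5) − (+0.3)·105] / 18975 = -0.002029
∂h/∂y = [(-15)·(+0.3) − (-180)·(+1.4)] / 18975 = +0.01304
Head at (611016, 3218333) = 13.0 + (-0.002029)·(110) + (+0.01304)·(65) = 13.62 m.
That is lower than the 14.4 m at BH-02, so the point is downgradient.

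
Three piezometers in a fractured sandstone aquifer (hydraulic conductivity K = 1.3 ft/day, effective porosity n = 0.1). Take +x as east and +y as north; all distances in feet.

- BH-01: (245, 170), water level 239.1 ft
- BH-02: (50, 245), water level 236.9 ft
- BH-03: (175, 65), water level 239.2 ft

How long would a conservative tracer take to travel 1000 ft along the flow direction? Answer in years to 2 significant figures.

Taking BH-01 as reference: BH-02−BH-01 = (-195, 75, -2.2); BH-03−BH-01 = (-70, -105, +0.1).
Solve a·Δx + b·Δy = Δh: det = (-195)·(-105) − (-70)·75 = 25725.
∂h/∂x = [(-2.2)·(-105) − (+0.1)·75] / 25725 = +0.008688
∂h/∂y = [(-195)·(+0.1) − (-70)·(-2.2)] / 25725 = -0.006744
|∇h| = √(0.008688² + -0.006744²) = 0.011
Seepage velocity v = K·i/n = 1.3 × 0.011 / 0.1 = 0.143 ft/day.
t = 1000 / 0.143 = 6993 days = 19.1 years.

19 years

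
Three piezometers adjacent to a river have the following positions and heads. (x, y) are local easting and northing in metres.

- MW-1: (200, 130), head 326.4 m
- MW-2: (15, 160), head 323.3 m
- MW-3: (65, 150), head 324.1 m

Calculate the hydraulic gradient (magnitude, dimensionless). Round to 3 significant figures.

Three-point gradient (reference MW-1): Δ to MW-2 = (-185, 30, -3.1), Δ to MW-3 = (-135, 20, -2.3).
∂h/∂x = +0.02000, ∂h/∂y = +0.02000 (det = 350).
|∇h| = √(0.02000² + 0.02000²) = 0.02828

0.0283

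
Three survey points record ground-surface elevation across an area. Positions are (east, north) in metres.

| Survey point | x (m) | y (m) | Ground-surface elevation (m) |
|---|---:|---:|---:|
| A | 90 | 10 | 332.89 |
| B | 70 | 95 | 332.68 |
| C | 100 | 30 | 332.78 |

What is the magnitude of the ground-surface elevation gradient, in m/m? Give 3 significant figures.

0.00537 m/m

With z = a·x + b·y + c and A as origin, the differences give:
  (-20)·a + 85·b = -0.21
  10·a + 20·b = -0.11
Eliminate b (×20 and ×85, subtract): -1250·a = 5.150 → a = ∂z/∂x = -0.004120
Back-substitute: b = ∂z/∂y = -0.003440.
|∇f| = √(-0.004120² + -0.003440²) = 0.005367 m/m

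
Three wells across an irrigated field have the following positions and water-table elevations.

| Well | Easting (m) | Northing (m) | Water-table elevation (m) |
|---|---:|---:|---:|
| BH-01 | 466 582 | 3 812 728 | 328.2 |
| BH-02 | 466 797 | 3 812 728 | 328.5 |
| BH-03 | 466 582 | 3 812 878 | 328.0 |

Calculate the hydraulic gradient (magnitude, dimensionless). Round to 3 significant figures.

0.00193

∂h/∂x = (328.5 − 328.2) / (466797 − 466582) = +0.001395
∂h/∂y = (328.0 − 328.2) / (3812878 − 3812728) = -0.001333
|∇h| = √(0.001395² + -0.001333²) = 0.001929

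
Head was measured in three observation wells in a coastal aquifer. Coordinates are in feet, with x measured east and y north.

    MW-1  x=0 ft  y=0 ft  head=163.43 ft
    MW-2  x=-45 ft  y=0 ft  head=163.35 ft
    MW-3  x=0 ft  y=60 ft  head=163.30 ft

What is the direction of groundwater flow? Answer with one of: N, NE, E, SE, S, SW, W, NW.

∂h/∂x = (163.35 − 163.43) / (-45 − 0) = +0.001778
∂h/∂y = (163.30 − 163.43) / (60 − 0) = -0.002167
Flow = −∇h = (-0.001778 east, +0.002167 north), which points northwest.

NW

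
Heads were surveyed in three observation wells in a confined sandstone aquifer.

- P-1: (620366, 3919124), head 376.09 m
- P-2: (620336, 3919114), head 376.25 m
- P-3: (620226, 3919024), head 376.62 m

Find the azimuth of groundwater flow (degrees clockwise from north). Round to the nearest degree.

121°

Differences from P-1: to P-2 (Δx, Δy, Δh) = (-30, -10, +0.16); to P-3 = (-140, -100, +0.53).
Solve a·Δx + b·Δy = Δh: det = (-30)·(-100) − (-140)·(-10) = 1600.
∂h/∂x = [(+0.16)·(-100) − (+0.53)·(-10)] / 1600 = -0.006688
∂h/∂y = [(-30)·(+0.53) − (-140)·(+0.16)] / 1600 = +0.004063
Flow direction (−∇h) has components (+0.006688 E, -0.004063 N).
Azimuth = atan2(E, N) = atan2(+0.006688, -0.004063) = 121.3° ≈ 121°.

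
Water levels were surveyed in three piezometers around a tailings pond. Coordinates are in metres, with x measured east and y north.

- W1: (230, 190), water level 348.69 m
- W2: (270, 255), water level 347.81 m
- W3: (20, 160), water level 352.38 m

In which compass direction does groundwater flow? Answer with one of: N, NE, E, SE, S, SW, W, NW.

E

Taking W1 as reference: W2−W1 = (40, 65, -0.88); W3−W1 = (-210, -30, +3.69).
Determinant of the coordinate differences = 40·(-30) − (-210)·65 = 12450.
∂h/∂x = [(-0.88)·(-30) − (+3.69)·65] / 12450 = -0.01714
∂h/∂y = [40·(+3.69) − (-210)·(-0.88)] / 12450 = -0.002988
Flow = −∇h = (+0.01714 east, +0.002988 north), which points east.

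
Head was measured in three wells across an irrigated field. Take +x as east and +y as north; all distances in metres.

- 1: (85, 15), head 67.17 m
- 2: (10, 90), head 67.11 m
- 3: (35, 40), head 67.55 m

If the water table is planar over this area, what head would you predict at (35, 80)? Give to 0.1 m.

66.9 m

With h = a·x + b·y + c and 1 as origin, the differences give:
  (-75)·a + 75·b = -0.06
  (-50)·a + 25·b = +0.38
Eliminate b (×25 and ×75, subtract): 1875·a = -30.000 → a = ∂h/∂x = -0.01600
Back-substitute: b = ∂h/∂y = -0.01680.
h(35, 80) = 67.17 + (-0.01600)·(-50) + (-0.01680)·(65) = 67.17 +0.800 -1.092 = 66.878 m.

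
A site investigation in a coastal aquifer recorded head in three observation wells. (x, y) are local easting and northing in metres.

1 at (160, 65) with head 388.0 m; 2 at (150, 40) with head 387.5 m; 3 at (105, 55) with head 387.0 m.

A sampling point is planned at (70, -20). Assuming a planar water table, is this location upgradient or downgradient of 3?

With h = a·x + b·y + c and 1 as origin, the differences give:
  (-10)·a + (-25)·b = -0.5
  (-55)·a + (-10)·b = -1.0
Eliminate b (×(-10) and ×(-25), subtract): -1275·a = -20.00 → a = ∂h/∂x = +0.01569
Back-substitute: b = ∂h/∂y = +0.01373.
Head at (70, -20) = 388.0 + (+0.01569)·(-90) + (+0.01373)·(-85) = 385.42 m.
That is lower than the 387.0 m at 3, so the point is downgradient.

downgradient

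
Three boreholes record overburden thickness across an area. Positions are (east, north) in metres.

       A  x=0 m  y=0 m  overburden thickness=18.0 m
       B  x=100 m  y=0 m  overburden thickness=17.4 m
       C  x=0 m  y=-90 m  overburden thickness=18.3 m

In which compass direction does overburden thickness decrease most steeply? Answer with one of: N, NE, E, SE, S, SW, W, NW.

∂d/∂x = (17.4 − 18.0) / (100 − 0) = -0.006000
∂d/∂y = (18.3 − 18.0) / (-90 − 0) = -0.003333
Steepest decrease is along −∇f = (+0.006000 E, +0.003333 N) → northeast.

NE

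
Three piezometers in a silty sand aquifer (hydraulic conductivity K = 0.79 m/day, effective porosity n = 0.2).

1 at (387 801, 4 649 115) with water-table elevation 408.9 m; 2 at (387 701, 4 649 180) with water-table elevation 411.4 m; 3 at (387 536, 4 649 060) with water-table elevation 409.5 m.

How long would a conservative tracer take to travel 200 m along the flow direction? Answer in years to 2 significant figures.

5.0 years

Differences from 1: to 2 (Δx, Δy, Δh) = (-100, 65, +2.5); to 3 = (-265, -55, +0.6).
Determinant of the coordinate differences = (-100)·(-55) − (-265)·65 = 22725.
∂h/∂x = [(+2.5)·(-55) − (+0.6)·65] / 22725 = -0.007767
∂h/∂y = [(-100)·(+0.6) − (-265)·(+2.5)] / 22725 = +0.02651
|∇h| = √(-0.007767² + 0.02651²) = 0.02762
Seepage velocity v = K·i/n = 0.79 × 0.02762 / 0.2 = 0.1091 m/day.
t = 200 / 0.1091 = 1833 days = 5.02 years.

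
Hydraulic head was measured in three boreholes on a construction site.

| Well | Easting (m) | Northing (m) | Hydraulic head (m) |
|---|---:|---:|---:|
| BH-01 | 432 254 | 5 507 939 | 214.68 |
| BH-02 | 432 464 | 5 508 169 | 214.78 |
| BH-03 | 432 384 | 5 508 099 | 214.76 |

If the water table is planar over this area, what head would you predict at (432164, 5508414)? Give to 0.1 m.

215.2 m

With h = a·x + b·y + c and BH-01 as origin, the differences give:
  210·a + 230·b = +0.10
  130·a + 160·b = +0.08
Eliminate b (×160 and ×230, subtract): 3700·a = -2.400 → a = ∂h/∂x = -0.0006486
Back-substitute: b = ∂h/∂y = +0.001027.
h(432164, 5508414) = 214.68 + (-0.0006486)·(-90) + (+0.001027)·(475) = 214.68 +0.058 +0.488 = 215.226 m.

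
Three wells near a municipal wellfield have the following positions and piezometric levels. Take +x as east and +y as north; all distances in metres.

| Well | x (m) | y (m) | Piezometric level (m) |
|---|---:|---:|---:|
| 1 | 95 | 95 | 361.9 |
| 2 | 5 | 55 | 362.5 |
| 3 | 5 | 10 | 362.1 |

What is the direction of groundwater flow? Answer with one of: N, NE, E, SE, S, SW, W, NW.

SE

With h = a·x + b·y + c and 1 as origin, the differences give:
  (-90)·a + (-40)·b = +0.6
  (-90)·a + (-85)·b = +0.2
Eliminate b (×(-85) and ×(-40), subtract): 4050·a = -43.00 → a = ∂h/∂x = -0.01062
Back-substitute: b = ∂h/∂y = +0.008889.
Flow = −∇h = (+0.01062 east, -0.008889 north), which points southeast.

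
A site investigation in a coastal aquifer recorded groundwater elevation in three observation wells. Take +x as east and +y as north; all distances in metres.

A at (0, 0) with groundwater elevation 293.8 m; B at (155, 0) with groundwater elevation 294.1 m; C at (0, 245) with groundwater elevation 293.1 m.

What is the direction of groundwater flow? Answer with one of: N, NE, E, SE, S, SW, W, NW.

∂h/∂x = (294.1 − 293.8) / (155 − 0) = +0.001935
∂h/∂y = (293.1 − 293.8) / (245 − 0) = -0.002857
Flow = −∇h = (-0.001935 east, +0.002857 north), which points northwest.

NW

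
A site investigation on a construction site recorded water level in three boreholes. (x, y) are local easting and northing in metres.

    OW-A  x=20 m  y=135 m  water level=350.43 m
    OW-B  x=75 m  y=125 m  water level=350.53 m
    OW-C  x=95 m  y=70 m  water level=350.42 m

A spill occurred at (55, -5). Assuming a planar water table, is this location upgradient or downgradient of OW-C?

downgradient

Taking OW-A as reference: OW-B−OW-A = (55, -10, +0.10); OW-C−OW-A = (75, -65, -0.01).
Solve a·Δx + b·Δy = Δh: det = 55·(-65) − 75·(-10) = -2825.
∂h/∂x = [(+0.10)·(-65) − (-0.01)·(-10)] / -2825 = +0.002336
∂h/∂y = [55·(-0.01) − 75·(+0.10)] / -2825 = +0.002850
Head at (55, -5) = 350.43 + (+0.002336)·(35) + (+0.002850)·(-140) = 350.11 m.
That is lower than the 350.42 m at OW-C, so the point is downgradient.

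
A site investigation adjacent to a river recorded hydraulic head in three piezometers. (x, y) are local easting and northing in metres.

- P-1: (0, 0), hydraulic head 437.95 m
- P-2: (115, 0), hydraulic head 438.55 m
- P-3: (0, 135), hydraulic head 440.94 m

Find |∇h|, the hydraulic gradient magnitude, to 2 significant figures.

∂h/∂x = (438.55 − 437.95) / (115 − 0) = +0.005217
∂h/∂y = (440.94 − 437.95) / (135 − 0) = +0.02215
|∇h| = √(0.005217² + 0.02215²) = 0.02276

0.023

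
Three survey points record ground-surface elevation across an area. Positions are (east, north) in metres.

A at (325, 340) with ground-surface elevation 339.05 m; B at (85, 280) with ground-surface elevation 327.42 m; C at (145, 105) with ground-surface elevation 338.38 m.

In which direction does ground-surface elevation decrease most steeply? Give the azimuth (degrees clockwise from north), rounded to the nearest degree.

306°

With z = a·x + b·y + c and A as origin, the differences give:
  (-240)·a + (-60)·b = -11.63
  (-180)·a + (-235)·b = -0.67
Eliminate b (×(-235) and ×(-60), subtract): 45600·a = 2692.850 → a = ∂z/∂x = +0.05905
Back-substitute: b = ∂z/∂y = -0.04238.
Steepest decrease is along −∇f: components (-0.05905 E, +0.04238 N).
Azimuth = atan2(-0.05905, +0.04238) = 305.7° ≈ 306°.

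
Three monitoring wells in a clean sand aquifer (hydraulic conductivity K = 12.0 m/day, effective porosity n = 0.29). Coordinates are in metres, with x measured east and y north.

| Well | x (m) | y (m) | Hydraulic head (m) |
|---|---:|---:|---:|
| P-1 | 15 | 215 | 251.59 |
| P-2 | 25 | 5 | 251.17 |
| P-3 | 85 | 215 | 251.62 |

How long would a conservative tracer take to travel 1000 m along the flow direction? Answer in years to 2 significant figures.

32 years

With h = a·x + b·y + c and P-1 as origin, the differences give:
  10·a + (-210)·b = -0.42
  70·a + 0·b = +0.03
Eliminate b (×0 and ×(-210), subtract): 14700·a = 6.300 → a = ∂h/∂x = +0.0004286
Back-substitute: b = ∂h/∂y = +0.002020.
|∇h| = √(0.0004286² + 0.002020²) = 0.002065
Seepage velocity v = K·i/n = 12.0 × 0.002065 / 0.29 = 0.08545 m/day.
t = 1000 / 0.08545 = 1.17e+04 days = 32 years.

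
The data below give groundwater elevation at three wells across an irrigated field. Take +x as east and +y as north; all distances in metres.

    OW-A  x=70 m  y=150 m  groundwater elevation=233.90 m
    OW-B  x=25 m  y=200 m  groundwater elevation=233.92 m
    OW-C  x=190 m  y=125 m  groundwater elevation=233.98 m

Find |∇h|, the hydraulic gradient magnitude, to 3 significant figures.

With h = a·x + b·y + c and OW-A as origin, the differences give:
  (-45)·a + 50·b = +0.02
  120·a + (-25)·b = +0.08
Eliminate b (×(-25) and ×50, subtract): -4875·a = -4.500 → a = ∂h/∂x = +0.0009231
Back-substitute: b = ∂h/∂y = +0.001231.
|∇h| = √(0.0009231² + 0.001231²) = 0.001539

0.00154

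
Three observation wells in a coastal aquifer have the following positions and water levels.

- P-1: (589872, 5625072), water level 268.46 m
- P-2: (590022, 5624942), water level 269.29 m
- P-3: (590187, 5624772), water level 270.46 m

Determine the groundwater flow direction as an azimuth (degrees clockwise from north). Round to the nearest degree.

With h = a·x + b·y + c and P-1 as origin, the differences give:
  150·a + (-130)·b = +0.83
  315·a + (-300)·b = +2.00
Eliminate b (×(-300) and ×(-130), subtract): -4050·a = 11.000 → a = ∂h/∂x = -0.002716
Back-substitute: b = ∂h/∂y = -0.009519.
Flow direction (−∇h) has components (+0.002716 E, +0.009519 N).
Azimuth = atan2(E, N) = atan2(+0.002716, +0.009519) = 15.9° ≈ 016°.

016°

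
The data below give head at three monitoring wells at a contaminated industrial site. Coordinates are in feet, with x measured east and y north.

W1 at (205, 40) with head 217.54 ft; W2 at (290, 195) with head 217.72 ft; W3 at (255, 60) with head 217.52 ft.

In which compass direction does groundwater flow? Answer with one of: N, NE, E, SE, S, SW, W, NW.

SE

Differences from W1: to W2 (Δx, Δy, Δh) = (85, 155, +0.18); to W3 = (50, 20, -0.02).
Solve a·Δx + b·Δy = Δh: det = 85·20 − 50·155 = -6050.
∂h/∂x = [(+0.18)·20 − (-0.02)·155] / -6050 = -0.001107
∂h/∂y = [85·(-0.02) − 50·(+0.18)] / -6050 = +0.001769
Flow = −∇h = (+0.001107 east, -0.001769 north), which points southeast.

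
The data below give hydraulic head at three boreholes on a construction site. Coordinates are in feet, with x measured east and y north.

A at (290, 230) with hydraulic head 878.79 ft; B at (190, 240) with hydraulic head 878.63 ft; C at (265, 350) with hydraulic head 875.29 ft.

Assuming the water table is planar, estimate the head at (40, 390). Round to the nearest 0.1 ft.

874.4 ft

Taking A as reference: B−A = (-100, 10, -0.16); C−A = (-25, 120, -3.50).
Solve a·Δx + b·Δy = Δh: det = (-100)·120 − (-25)·10 = -11750.
∂h/∂x = [(-0.16)·120 − (-3.50)·10] / -11750 = -0.001345
∂h/∂y = [(-100)·(-3.50) − (-25)·(-0.16)] / -11750 = -0.02945
h(40, 390) = 878.79 + (-0.001345)·(-250) + (-0.02945)·(160) = 878.79 +0.336 -4.711 = 874.415 ft.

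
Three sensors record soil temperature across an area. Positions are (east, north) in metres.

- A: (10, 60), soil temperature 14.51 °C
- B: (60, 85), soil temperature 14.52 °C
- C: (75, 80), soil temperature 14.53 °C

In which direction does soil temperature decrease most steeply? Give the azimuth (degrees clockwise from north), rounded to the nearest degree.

Three-point gradient (reference A): Δ to B = (50, 25, +0.01), Δ to C = (65, 20, +0.02).
∂T/∂x = +0.0004800, ∂T/∂y = -0.0005600 (det = -625).
Steepest decrease is along −∇f: components (-0.0004800 E, +0.0005600 N).
Azimuth = atan2(-0.0004800, +0.0005600) = 319.4° ≈ 319°.

319°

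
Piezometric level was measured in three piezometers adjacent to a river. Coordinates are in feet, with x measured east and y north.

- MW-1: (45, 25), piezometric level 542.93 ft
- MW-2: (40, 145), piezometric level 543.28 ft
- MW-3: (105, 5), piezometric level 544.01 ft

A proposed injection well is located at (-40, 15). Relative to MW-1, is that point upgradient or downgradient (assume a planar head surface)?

Differences from MW-1: to MW-2 (Δx, Δy, Δh) = (-5, 120, +0.35); to MW-3 = (60, -20, +1.08).
Determinant of the coordinate differences = (-5)·(-20) − 60·120 = -7100.
∂h/∂x = [(+0.35)·(-20) − (+1.08)·120] / -7100 = +0.01924
∂h/∂y = [(-5)·(+1.08) − 60·(+0.35)] / -7100 = +0.003718
Head at (-40, 15) = 542.93 + (+0.01924)·(-85) + (+0.003718)·(-10) = 541.26 ft.
That is lower than the 542.93 ft at MW-1, so the point is downgradient.

downgradient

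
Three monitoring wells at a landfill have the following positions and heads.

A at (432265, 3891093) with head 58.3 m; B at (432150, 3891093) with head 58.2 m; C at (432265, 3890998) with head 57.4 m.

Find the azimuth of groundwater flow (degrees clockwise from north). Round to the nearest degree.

∂h/∂x = (58.2 − 58.3) / (432150 − 432265) = +0.0008696
∂h/∂y = (57.4 − 58.3) / (3890998 − 3891093) = +0.009474
Flow direction (−∇h) has components (-0.0008696 E, -0.009474 N).
Azimuth = atan2(E, N) = atan2(-0.0008696, -0.009474) = 185.2° ≈ 185°.

185°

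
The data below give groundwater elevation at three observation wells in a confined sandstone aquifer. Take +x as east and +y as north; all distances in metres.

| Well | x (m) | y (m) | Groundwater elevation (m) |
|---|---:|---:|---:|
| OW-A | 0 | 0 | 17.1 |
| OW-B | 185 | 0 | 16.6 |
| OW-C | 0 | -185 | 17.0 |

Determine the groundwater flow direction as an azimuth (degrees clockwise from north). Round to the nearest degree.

101°

∂h/∂x = (16.6 − 17.1) / (185 − 0) = -0.002703
∂h/∂y = (17.0 − 17.1) / (-185 − 0) = +0.0005405
Flow direction (−∇h) has components (+0.002703 E, -0.0005405 N).
Azimuth = atan2(E, N) = atan2(+0.002703, -0.0005405) = 101.3° ≈ 101°.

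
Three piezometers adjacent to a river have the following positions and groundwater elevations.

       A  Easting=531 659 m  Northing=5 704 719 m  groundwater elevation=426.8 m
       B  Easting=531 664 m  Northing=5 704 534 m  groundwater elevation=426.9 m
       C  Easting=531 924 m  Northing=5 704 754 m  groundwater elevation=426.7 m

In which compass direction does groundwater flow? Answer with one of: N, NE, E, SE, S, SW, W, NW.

Differences from A: to B (Δx, Δy, Δh) = (5, -185, +0.1); to C = (265, 35, -0.1).
Determinant of the coordinate differences = 5·35 − 265·(-185) = 49200.
∂h/∂x = [(+0.1)·35 − (-0.1)·(-185)] / 49200 = -0.0003049
∂h/∂y = [5·(-0.1) − 265·(+0.1)] / 49200 = -0.0005488
Flow = −∇h = (+0.0003049 east, +0.0005488 north), which points northeast.

NE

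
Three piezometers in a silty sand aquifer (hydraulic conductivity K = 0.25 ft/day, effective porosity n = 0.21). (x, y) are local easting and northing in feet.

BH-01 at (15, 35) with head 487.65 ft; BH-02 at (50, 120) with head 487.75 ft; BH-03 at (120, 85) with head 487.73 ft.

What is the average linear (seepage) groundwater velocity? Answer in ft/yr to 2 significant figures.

0.48 ft/yr

Taking BH-01 as reference: BH-02−BH-01 = (35, 85, +0.10); BH-03−BH-01 = (105, 50, +0.08).
Determinant of the coordinate differences = 35·50 − 105·85 = -7175.
∂h/∂x = [(+0.10)·50 − (+0.08)·85] / -7175 = +0.0002509
∂h/∂y = [35·(+0.08) − 105·(+0.10)] / -7175 = +0.001073
|∇h| = √(0.0002509² + 0.001073²) = 0.001102
Seepage velocity v = K·i/n = 0.25 × 0.001102 / 0.21 = 0.001312 ft/day = 0.4792 ft/yr.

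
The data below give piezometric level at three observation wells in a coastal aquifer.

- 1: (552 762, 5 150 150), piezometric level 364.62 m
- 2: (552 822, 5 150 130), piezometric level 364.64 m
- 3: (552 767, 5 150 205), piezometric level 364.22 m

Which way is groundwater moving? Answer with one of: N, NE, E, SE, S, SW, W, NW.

Taking 1 as reference: 2−1 = (60, -20, +0.02); 3−1 = (5, 55, -0.40).
Determinant of the coordinate differences = 60·55 − 5·(-20) = 3400.
∂h/∂x = [(+0.02)·55 − (-0.40)·(-20)] / 3400 = -0.002029
∂h/∂y = [60·(-0.40) − 5·(+0.02)] / 3400 = -0.007088
Flow = −∇h = (+0.002029 east, +0.007088 north), which points north.

N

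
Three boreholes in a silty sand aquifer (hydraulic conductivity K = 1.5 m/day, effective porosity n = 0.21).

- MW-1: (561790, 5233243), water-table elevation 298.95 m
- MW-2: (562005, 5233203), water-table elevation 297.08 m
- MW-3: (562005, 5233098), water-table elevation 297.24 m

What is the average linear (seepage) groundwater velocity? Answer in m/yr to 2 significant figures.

Three-point gradient (reference MW-1): Δ to MW-2 = (215, -40, -1.87), Δ to MW-3 = (215, -145, -1.71).
∂h/∂x = -0.008981, ∂h/∂y = -0.001524 (det = -22575).
|∇h| = √(-0.008981² + -0.001524²) = 0.009109
Seepage velocity v = K·i/n = 1.5 × 0.009109 / 0.21 = 0.06506 m/day = 23.76 m/yr.

24 m/yr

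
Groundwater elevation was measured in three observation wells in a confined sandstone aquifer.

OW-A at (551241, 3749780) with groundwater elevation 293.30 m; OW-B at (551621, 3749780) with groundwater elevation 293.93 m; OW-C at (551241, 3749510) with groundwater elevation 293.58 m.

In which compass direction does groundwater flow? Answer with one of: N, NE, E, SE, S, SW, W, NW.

NW

∂h/∂x = (293.93 − 293.30) / (551621 − 551241) = +0.001658
∂h/∂y = (293.58 − 293.30) / (3749510 − 3749780) = -0.001037
Flow = −∇h = (-0.001658 east, +0.001037 north), which points northwest.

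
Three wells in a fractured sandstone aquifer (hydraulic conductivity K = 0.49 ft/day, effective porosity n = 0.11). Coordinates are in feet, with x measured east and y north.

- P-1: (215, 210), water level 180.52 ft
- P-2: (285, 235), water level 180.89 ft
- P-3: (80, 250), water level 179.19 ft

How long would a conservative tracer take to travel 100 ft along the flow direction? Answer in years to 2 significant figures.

5.9 years

Taking P-1 as reference: P-2−P-1 = (70, 25, +0.37); P-3−P-1 = (-135, 40, -1.33).
Determinant of the coordinate differences = 70·40 − (-135)·25 = 6175.
∂h/∂x = [(+0.37)·40 − (-1.33)·25] / 6175 = +0.007781
∂h/∂y = [70·(-1.33) − (-135)·(+0.37)] / 6175 = -0.006988
|∇h| = √(0.007781² + -0.006988²) = 0.01046
Seepage velocity v = K·i/n = 0.49 × 0.01046 / 0.11 = 0.04659 ft/day.
t = 100 / 0.04659 = 2146 days = 5.88 years.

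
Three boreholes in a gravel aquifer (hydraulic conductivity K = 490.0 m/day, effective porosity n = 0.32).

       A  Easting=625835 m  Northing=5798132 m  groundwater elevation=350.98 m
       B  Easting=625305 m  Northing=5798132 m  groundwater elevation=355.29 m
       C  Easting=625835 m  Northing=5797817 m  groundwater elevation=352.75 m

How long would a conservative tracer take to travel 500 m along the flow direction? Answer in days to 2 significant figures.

∂h/∂x = (355.29 − 350.98) / (625305 − 625835) = -0.008132
∂h/∂y = (352.75 − 350.98) / (5797817 − 5798132) = -0.005619
|∇h| = √(-0.008132² + -0.005619²) = 0.009884
Seepage velocity v = K·i/n = 490.0 × 0.009884 / 0.32 = 15.13 m/day.
t = 500 / 15.13 = 33.05 days.

33 days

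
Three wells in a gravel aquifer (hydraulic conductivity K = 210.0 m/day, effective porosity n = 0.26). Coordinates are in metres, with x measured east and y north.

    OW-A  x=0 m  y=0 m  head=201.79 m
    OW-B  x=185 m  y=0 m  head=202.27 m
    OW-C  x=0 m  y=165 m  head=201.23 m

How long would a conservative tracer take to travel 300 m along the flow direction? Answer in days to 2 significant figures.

87 days

∂h/∂x = (202.27 − 201.79) / (185 − 0) = +0.002595
∂h/∂y = (201.23 − 201.79) / (165 − 0) = -0.003394
|∇h| = √(0.002595² + -0.003394²) = 0.004272
Seepage velocity v = K·i/n = 210.0 × 0.004272 / 0.26 = 3.45 m/day.
t = 300 / 3.45 = 86.96 days.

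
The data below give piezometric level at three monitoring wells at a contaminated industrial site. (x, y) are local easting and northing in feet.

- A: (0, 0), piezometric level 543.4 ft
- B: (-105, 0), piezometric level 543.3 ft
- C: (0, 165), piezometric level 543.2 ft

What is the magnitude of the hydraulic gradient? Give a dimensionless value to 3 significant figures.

∂h/∂x = (543.3 − 543.4) / (-105 − 0) = +0.0009524
∂h/∂y = (543.2 − 543.4) / (165 − 0) = -0.001212
|∇h| = √(0.0009524² + -0.001212²) = 0.001541

0.00154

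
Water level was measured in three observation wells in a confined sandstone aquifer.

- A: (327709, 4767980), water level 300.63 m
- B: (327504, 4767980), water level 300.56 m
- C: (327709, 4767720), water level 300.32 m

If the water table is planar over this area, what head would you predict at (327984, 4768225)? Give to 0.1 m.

301.0 m

∂h/∂x = (300.56 − 300.63) / (327504 − 327709) = +0.0003415
∂h/∂y = (300.32 − 300.63) / (4767720 − 4767980) = +0.001192
h(327984, 4768225) = 300.63 + (+0.0003415)·(275) + (+0.001192)·(245) = 300.63 +0.094 +0.292 = 301.016 m.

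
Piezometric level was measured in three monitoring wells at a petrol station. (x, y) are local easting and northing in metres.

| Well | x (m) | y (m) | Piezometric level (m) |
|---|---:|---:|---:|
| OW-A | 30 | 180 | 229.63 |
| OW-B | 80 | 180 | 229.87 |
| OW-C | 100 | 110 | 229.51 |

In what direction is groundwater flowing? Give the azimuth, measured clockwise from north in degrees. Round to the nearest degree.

Taking OW-A as reference: OW-B−OW-A = (50, 0, +0.24); OW-C−OW-A = (70, -70, -0.12).
Solve a·Δx + b·Δy = Δh: det = 50·(-70) − 70·0 = -3500.
∂h/∂x = [(+0.24)·(-70) − (-0.12)·0] / -3500 = +0.004800
∂h/∂y = [50·(-0.12) − 70·(+0.24)] / -3500 = +0.006514
Flow direction (−∇h) has components (-0.004800 E, -0.006514 N).
Azimuth = atan2(E, N) = atan2(-0.004800, -0.006514) = 216.4° ≈ 216°.

216°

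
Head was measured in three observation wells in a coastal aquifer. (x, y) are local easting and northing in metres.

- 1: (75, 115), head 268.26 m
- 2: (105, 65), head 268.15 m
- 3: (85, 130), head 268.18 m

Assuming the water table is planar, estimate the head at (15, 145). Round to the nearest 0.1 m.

268.6 m

Differences from 1: to 2 (Δx, Δy, Δh) = (30, -50, -0.11); to 3 = (10, 15, -0.08).
Determinant of the coordinate differences = 30·15 − 10·(-50) = 950.
∂h/∂x = [(-0.11)·15 − (-0.08)·(-50)] / 950 = -0.005947
∂h/∂y = [30·(-0.08) − 10·(-0.11)] / 950 = -0.001368
h(15, 145) = 268.26 + (-0.005947)·(-60) + (-0.001368)·(30) = 268.26 +0.357 -0.041 = 268.576 m.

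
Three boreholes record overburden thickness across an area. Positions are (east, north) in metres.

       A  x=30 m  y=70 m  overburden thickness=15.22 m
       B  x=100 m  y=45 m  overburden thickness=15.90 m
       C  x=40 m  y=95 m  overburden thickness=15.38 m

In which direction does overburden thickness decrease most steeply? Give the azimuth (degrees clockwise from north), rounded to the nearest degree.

With d = a·x + b·y + c and A as origin, the differences give:
  70·a + (-25)·b = +0.68
  10·a + 25·b = +0.16
Eliminate b (×25 and ×(-25), subtract): 2000·a = 21.000 → a = ∂d/∂x = +0.01050
Back-substitute: b = ∂d/∂y = +0.002200.
Steepest decrease is along −∇f: components (-0.01050 E, -0.002200 N).
Azimuth = atan2(-0.01050, -0.002200) = 258.2° ≈ 258°.

258°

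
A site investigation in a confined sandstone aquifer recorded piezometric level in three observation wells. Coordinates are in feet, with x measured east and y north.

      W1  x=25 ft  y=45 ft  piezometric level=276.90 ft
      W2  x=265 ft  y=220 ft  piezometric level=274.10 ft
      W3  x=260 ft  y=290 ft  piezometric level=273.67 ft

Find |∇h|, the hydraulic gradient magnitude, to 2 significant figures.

Three-point gradient (reference W1): Δ to W2 = (240, 175, -2.80), Δ to W3 = (235, 245, -3.23).
∂h/∂x = -0.006832, ∂h/∂y = -0.006631 (det = 17675).
|∇h| = √(-0.006832² + -0.006631²) = 0.009521

0.0095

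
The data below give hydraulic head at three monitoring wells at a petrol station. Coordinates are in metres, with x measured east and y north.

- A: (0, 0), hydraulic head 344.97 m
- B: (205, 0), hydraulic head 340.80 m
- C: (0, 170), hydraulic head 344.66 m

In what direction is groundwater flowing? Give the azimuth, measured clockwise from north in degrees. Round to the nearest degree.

085°

∂h/∂x = (340.80 − 344.97) / (205 − 0) = -0.02034
∂h/∂y = (344.66 − 344.97) / (170 − 0) = -0.001824
Flow direction (−∇h) has components (+0.02034 E, +0.001824 N).
Azimuth = atan2(E, N) = atan2(+0.02034, +0.001824) = 84.9° ≈ 085°.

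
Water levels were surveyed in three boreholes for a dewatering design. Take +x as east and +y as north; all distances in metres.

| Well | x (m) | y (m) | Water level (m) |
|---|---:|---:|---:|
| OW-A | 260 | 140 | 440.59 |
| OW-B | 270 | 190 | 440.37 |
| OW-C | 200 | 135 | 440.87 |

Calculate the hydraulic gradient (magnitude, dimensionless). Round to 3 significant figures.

With h = a·x + b·y + c and OW-A as origin, the differences give:
  10·a + 50·b = -0.22
  (-60)·a + (-5)·b = +0.28
Eliminate b (×(-5) and ×50, subtract): 2950·a = -12.900 → a = ∂h/∂x = -0.004373
Back-substitute: b = ∂h/∂y = -0.003525.
|∇h| = √(-0.004373² + -0.003525²) = 0.005617

0.00562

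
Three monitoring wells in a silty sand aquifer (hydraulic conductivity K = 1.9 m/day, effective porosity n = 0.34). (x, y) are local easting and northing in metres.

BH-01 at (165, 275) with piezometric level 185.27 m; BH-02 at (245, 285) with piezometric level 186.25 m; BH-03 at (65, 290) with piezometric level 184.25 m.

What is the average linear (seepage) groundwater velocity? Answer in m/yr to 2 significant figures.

28 m/yr

Differences from BH-01: to BH-02 (Δx, Δy, Δh) = (80, 10, +0.98); to BH-03 = (-100, 15, -1.02).
Determinant of the coordinate differences = 80·15 − (-100)·10 = 2200.
∂h/∂x = [(+0.98)·15 − (-1.02)·10] / 2200 = +0.01132
∂h/∂y = [80·(-1.02) − (-100)·(+0.98)] / 2200 = +0.007455
|∇h| = √(0.01132² + 0.007455²) = 0.01355
Seepage velocity v = K·i/n = 1.9 × 0.01355 / 0.34 = 0.07572 m/day = 27.66 m/yr.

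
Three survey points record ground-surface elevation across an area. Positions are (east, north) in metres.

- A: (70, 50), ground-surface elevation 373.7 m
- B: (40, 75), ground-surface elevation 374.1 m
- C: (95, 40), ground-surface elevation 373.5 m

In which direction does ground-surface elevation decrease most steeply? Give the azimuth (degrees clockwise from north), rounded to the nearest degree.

Three-point gradient (reference A): Δ to B = (-30, 25, +0.4), Δ to C = (25, -10, -0.2).
∂z/∂x = -0.003077, ∂z/∂y = +0.01231 (det = -325).
Steepest decrease is along −∇f: components (+0.003077 E, -0.01231 N).
Azimuth = atan2(+0.003077, -0.01231) = 166.0° ≈ 166°.

166°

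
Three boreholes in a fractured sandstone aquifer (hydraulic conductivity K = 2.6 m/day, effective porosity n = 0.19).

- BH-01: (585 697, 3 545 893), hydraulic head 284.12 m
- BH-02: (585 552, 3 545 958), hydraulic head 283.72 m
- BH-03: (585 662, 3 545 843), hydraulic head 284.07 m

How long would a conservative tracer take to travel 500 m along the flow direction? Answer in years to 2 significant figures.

39 years

Three-point gradient (reference BH-01): Δ to BH-02 = (-145, 65, -0.40), Δ to BH-03 = (-35, -50, -0.05).
∂h/∂x = +0.002441, ∂h/∂y = -0.0007087 (det = 9525).
|∇h| = √(0.002441² + -0.0007087²) = 0.002542
Seepage velocity v = K·i/n = 2.6 × 0.002542 / 0.19 = 0.03479 m/day.
t = 500 / 0.03479 = 1.437e+04 days = 39.3 years.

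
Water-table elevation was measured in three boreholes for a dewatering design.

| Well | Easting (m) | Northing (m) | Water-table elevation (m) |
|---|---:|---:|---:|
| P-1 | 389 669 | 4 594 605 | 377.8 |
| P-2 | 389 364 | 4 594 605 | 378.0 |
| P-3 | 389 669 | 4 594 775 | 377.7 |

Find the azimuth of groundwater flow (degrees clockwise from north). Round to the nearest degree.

∂h/∂x = (378.0 − 377.8) / (389364 − 389669) = -0.0006557
∂h/∂y = (377.7 − 377.8) / (4594775 − 4594605) = -0.0005882
Flow direction (−∇h) has components (+0.0006557 E, +0.0005882 N).
Azimuth = atan2(E, N) = atan2(+0.0006557, +0.0005882) = 48.1° ≈ 048°.

048°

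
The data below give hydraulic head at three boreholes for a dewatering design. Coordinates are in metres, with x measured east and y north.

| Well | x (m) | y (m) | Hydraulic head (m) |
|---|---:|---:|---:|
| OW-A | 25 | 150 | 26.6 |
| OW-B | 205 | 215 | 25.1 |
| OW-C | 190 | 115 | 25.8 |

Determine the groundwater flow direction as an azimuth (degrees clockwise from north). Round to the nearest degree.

Three-point gradient (reference OW-A): Δ to OW-B = (180, 65, -1.5), Δ to OW-C = (165, -35, -0.8).
∂h/∂x = -0.006138, ∂h/∂y = -0.006079 (det = -17025).
Flow direction (−∇h) has components (+0.006138 E, +0.006079 N).
Azimuth = atan2(E, N) = atan2(+0.006138, +0.006079) = 45.3° ≈ 045°.

045°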